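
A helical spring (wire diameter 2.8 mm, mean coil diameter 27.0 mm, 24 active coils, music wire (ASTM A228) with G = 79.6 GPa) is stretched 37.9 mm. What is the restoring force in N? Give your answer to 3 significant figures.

49.1 N

k = Gd⁴/(8D³N_a) = (79.6×10³)(2.8⁴)/(8·27.0³·24) = 1.2947 N/mm
F = k·δ = 1.2947 × 37.9 = 49.067 N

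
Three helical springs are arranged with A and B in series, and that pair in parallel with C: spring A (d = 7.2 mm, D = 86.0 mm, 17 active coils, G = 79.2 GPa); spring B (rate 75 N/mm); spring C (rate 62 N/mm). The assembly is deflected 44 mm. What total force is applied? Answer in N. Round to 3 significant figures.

k_A = Gd⁴/(8D³N_a) = (79.2×10³)(7.2⁴)/(8·86.0³·17) = 2.4605 N/mm
Springs A,B series: k_AB = 1/(1/2.4605+1/75) = 2.3823 N/mm; parallel with C: k_eq = 2.3823+62 = 64.382 N/mm
F = k_eq·δ = 64.382·44 = 2832.8 N

2830 N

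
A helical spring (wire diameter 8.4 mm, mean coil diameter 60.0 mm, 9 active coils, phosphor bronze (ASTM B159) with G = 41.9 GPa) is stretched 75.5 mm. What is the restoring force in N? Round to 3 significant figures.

1010 N

k = Gd⁴/(8D³N_a) = (41.9×10³)(8.4⁴)/(8·60.0³·9) = 13.414 N/mm
F = k·δ = 13.414 × 75.5 = 1012.7 N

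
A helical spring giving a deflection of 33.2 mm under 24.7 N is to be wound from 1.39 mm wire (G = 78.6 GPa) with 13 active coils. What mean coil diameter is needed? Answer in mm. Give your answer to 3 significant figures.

Required rate k = F/δ = 24.7/33.2 = 0.74398 N/mm
D = (Gd⁴/(8N_a·k))^(1/3) = (78.6×10³·1.39⁴/(8·13·0.74398))^(1/3)
  = (3792.19)^(1/3) = 15.5942 mm

15.6 mm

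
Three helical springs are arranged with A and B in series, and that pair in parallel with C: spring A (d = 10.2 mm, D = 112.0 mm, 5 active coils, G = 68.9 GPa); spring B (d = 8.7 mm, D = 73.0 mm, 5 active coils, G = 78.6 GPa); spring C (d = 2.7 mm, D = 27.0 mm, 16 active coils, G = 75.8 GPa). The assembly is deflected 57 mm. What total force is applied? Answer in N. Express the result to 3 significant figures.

610 N

k_A = Gd⁴/(8D³N_a) = (68.9×10³)(10.2⁴)/(8·112.0³·5) = 13.271 N/mm
k_B = Gd⁴/(8D³N_a) = (78.6×10³)(8.7⁴)/(8·73.0³·5) = 28.938 N/mm
k_C = Gd⁴/(8D³N_a) = (75.8×10³)(2.7⁴)/(8·27.0³·16) = 1.5989 N/mm
Springs A,B series: k_AB = 1/(1/13.271+1/28.938) = 9.0985 N/mm; parallel with C: k_eq = 9.0985+1.5989 = 10.697 N/mm
F = k_eq·δ = 10.697·57 = 609.75 N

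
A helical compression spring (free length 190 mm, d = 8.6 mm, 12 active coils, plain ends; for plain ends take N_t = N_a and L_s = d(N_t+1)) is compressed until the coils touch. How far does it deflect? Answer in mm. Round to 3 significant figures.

78.2 mm

N_t = 12; L_s = 8.6·13 = 111.8 mm
δ_solid = L₀ − L_s = 190 − 111.8 = 78.2 mm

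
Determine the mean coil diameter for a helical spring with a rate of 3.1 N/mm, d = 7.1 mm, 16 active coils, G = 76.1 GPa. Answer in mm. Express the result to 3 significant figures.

78.7 mm

D = (Gd⁴/(8N_a·k))^(1/3) = (76.1×10³·7.1⁴/(8·16·3.1))^(1/3)
  = (487356)^(1/3) = 78.6953 mm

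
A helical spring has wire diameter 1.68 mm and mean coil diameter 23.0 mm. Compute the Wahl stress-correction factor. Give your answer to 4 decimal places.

C = D/d = 23.0/1.68 = 13.6905
K_W = (4C−1)/(4C−4) + 0.615/C = 53.762/50.762 + 0.0449 = 1.1040

1.1040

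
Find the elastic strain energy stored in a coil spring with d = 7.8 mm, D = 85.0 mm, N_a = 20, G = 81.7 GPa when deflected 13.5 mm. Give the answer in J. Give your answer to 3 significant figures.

k = Gd⁴/(8D³N_a) = (81.7×10³)(7.8⁴)/(8·85.0³·20) = 3.0777 N/mm
U = ½kδ² = 0.5 × 3.0777 × 13.5² = 280.45 N·mm = 0.28045 J

0.280 J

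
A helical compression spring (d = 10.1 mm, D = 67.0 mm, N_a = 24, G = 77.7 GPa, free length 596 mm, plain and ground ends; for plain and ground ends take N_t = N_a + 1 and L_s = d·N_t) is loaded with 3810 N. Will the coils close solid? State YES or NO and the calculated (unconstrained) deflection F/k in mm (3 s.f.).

k = Gd⁴/(8D³N_a) = (77.7×10³)(10.1⁴)/(8·67.0³·24) = 14.002 N/mm
N_t = 25; L_s = 10.1·25 = 252.5 mm; δ_solid = L₀ − L_s = 596 − 252.5 = 343.5 mm
δ = F/k = 3810/14.002 = 272.11 mm
δ < δ_solid → spring does not go solid

NO, δ = 272 mm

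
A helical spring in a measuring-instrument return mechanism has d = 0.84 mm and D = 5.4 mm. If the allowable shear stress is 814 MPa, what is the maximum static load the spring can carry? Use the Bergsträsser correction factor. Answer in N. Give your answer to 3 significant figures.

28.8 N

C = D/d = 5.4/0.84 = 6.4286
K_B = (4C+2)/(4C−3) = 27.714/22.714 = 1.2201
τ_max = K·8FD/(πd³) → F_max = τ_allow·πd³/(8DK)
F_max = 814·π·0.84³/(8·5.4·1.2201) = 1515.7/52.709 = 28.756 N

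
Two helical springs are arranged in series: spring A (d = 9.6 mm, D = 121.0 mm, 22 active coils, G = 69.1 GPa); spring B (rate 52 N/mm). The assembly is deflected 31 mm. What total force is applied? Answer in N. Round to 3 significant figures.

k_A = Gd⁴/(8D³N_a) = (69.1×10³)(9.6⁴)/(8·121.0³·22) = 1.8823 N/mm
Series: 1/k_eq = 1/1.8823 + 1/52 = 0.55049; k_eq = 1.8166 N/mm
F = k_eq·δ = 1.8166·31 = 56.314 N

56.3 N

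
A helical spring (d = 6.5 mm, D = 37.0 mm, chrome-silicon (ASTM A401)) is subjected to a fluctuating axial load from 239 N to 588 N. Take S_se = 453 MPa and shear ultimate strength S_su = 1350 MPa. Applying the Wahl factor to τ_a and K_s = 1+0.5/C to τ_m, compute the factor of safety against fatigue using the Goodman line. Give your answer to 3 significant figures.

3.55

C = D/d = 37.0/6.5 = 5.6923; K_W = (4C−1)/(4C−4)+0.615/C = 1.2679; K_s = 1+0.5/C = 1.0878
F_a = (F_max−F_min)/2 = 174.5 N; F_m = (F_max+F_min)/2 = 413.5 N
τ_a = K_W·8F_aD/(πd³) = 1.2679 × 59.868 = 75.906 MPa
τ_m = K_s·8F_mD/(πd³) = 1.0878 × 141.87 = 154.33 MPa
Goodman: 1/n_f = τ_a/S_se + τ_m/S_su = 75.906/453 + 154.33/1350 = 0.16756 + 0.11432 = 0.28188
n_f = 1/0.28188 = 3.548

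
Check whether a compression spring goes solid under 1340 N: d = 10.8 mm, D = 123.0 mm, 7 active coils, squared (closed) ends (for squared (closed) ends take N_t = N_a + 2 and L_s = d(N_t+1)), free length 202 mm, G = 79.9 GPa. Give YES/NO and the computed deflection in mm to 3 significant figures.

k = Gd⁴/(8D³N_a) = (79.9×10³)(10.8⁴)/(8·123.0³·7) = 10.431 N/mm
N_t = 9; L_s = 10.8·10 = 108 mm; δ_solid = L₀ − L_s = 202 − 108 = 94 mm
δ = F/k = 1340/10.431 = 128.46 mm
δ ≥ δ_solid → spring goes solid

YES, δ = 128 mm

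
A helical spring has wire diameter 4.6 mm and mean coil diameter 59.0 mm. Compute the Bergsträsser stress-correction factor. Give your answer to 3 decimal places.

1.104

C = D/d = 59.0/4.6 = 12.8261
K_B = (4C+2)/(4C−3) = 53.304/48.304 = 1.1035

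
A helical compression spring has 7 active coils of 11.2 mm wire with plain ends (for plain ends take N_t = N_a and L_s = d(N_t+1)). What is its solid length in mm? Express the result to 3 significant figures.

89.6 mm

plain ends: N_t = N_a = 7
L_s = d·(N_t+1) = 11.2 × 8 = 89.6 mm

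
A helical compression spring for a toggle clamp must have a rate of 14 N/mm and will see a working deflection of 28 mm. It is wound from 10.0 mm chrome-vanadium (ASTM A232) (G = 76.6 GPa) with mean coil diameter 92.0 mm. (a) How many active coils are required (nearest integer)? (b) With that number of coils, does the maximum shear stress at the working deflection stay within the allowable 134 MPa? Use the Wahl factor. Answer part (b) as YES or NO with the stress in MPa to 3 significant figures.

N_a = Gd⁴/(8D³k) = (76.6×10³)(10.0⁴)/(8·92.0³·14) = 8.783 → N_a = 9
Actual rate k = Gd⁴/(8D³·9) = 13.663 N/mm
Working load F = kδ = 13.663·28 = 382.55 N
C = 92.0/10.0 = 9.2000; K_W = (4C−1)/(4C−4)+0.615/C = 1.1583
τ_max = K_W·8FD/(πd³) = 1.1583·89.623 = 103.81 MPa
τ_max ≤ 134 MPa → acceptable

(a) 9 coils; (b) YES, τ_max = 104 MPa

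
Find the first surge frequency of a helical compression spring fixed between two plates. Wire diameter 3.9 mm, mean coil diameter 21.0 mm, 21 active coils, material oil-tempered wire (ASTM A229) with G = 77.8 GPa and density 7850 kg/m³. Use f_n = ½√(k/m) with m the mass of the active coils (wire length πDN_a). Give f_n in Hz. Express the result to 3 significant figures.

149 Hz

k = Gd⁴/(8D³N_a) = (77.8×10³)(3.9⁴)/(8·21.0³·21) = 11.568 N/mm = 11568 N/m
Wire length L = πDN_a = π·21.0·21 = 1385.4 mm
m = ρ·(πd²/4)·L = 7850 × 11.946×10⁻⁶ m² × 1.3854 m = 0.12992 kg
f_n = ½√(k/m) = 0.5·√(11568/0.12992) = 0.5·√(89042) = 149.2 Hz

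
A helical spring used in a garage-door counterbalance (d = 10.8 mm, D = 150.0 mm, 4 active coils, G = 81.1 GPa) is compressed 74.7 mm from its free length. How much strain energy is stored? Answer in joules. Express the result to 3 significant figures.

28.5 J

k = Gd⁴/(8D³N_a) = (81.1×10³)(10.8⁴)/(8·150.0³·4) = 10.216 N/mm
U = ½kδ² = 0.5 × 10.216 × 74.7² = 28504 N·mm = 28.504 J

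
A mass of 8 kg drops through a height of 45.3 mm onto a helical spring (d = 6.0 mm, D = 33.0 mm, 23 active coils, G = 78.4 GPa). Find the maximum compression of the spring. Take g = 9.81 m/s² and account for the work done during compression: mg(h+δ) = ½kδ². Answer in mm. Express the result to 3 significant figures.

27.2 mm

k = Gd⁴/(8D³N_a) = (78.4×10³)(6.0⁴)/(8·33.0³·23) = 15.366 N/mm
W = mg = 8 × 9.81 = 78.48 N
½kδ² − Wδ − Wh = 0 → δ = (W + √(W² + 2kWh))/k
δ = (78.48 + √(6159.1 + 109257))/15.366 = (78.48 + 339.73)/15.366 = 27.216 mm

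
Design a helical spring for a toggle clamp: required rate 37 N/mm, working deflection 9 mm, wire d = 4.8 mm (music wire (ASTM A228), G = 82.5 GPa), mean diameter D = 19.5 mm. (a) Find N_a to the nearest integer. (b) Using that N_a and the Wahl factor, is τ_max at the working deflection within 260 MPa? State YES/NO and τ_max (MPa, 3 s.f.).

N_a = Gd⁴/(8D³k) = (82.5×10³)(4.8⁴)/(8·19.5³·37) = 19.95 → N_a = 20
Actual rate k = Gd⁴/(8D³·20) = 36.914 N/mm
Working load F = kδ = 36.914·9 = 332.23 N
C = 19.5/4.8 = 4.0625; K_W = (4C−1)/(4C−4)+0.615/C = 1.3963
τ_max = K_W·8FD/(πd³) = 1.3963·149.17 = 208.29 MPa
τ_max ≤ 260 MPa → acceptable

(a) 20 coils; (b) YES, τ_max = 208 MPa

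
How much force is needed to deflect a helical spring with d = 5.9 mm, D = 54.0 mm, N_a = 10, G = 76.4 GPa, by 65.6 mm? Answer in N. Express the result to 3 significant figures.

482 N

k = Gd⁴/(8D³N_a) = (76.4×10³)(5.9⁴)/(8·54.0³·10) = 7.349 N/mm
F = k·δ = 7.349 × 65.6 = 482.1 N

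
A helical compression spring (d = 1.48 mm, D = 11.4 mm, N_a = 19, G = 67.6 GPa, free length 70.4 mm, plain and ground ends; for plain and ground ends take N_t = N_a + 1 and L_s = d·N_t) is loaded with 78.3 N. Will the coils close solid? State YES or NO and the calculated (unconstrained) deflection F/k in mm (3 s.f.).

YES, δ = 54.4 mm

k = Gd⁴/(8D³N_a) = (67.6×10³)(1.48⁴)/(8·11.4³·19) = 1.4402 N/mm
N_t = 20; L_s = 1.48·20 = 29.6 mm; δ_solid = L₀ − L_s = 70.4 − 29.6 = 40.8 mm
δ = F/k = 78.3/1.4402 = 54.366 mm
δ ≥ δ_solid → spring goes solid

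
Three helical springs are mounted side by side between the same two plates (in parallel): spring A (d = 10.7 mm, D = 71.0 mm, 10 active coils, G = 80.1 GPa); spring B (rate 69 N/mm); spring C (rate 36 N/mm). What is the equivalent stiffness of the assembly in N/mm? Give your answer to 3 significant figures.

142 N/mm

k_A = Gd⁴/(8D³N_a) = (80.1×10³)(10.7⁴)/(8·71.0³·10) = 36.669 N/mm
Parallel: k_eq = 36.669 + 69 + 36 = 141.67 N/mm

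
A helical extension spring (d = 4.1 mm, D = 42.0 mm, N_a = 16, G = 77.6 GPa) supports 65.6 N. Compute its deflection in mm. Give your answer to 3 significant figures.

28.4 mm

k = Gd⁴/(8D³N_a) = (77.6×10³)(4.1⁴)/(8·42.0³·16) = 2.3123 N/mm
δ = F/k = 65.6 / 2.3123 = 28.37 mm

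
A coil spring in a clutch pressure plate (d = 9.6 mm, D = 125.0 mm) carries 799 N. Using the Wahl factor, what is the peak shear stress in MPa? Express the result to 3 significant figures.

319 MPa

Spring index C = D/d = 125.0/9.6 = 13.0208
K_W = (4C−1)/(4C−4) + 0.615/C = 51.083/48.083 + 0.0472 = 1.1096
τ₀ = 8FD/(πd³) = 8·799·125.0/(π·9.6³) = 799000/2779.5 = 287.46 MPa
τ_max = K·τ₀ = 1.1096 × 287.46 = 318.98 MPa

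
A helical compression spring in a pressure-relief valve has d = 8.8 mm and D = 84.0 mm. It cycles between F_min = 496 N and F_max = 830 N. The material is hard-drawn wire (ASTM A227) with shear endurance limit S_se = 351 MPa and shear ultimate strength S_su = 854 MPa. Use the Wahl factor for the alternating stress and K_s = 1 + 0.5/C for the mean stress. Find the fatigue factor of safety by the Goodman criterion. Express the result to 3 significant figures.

2.33

C = D/d = 84.0/8.8 = 9.5455; K_W = (4C−1)/(4C−4)+0.615/C = 1.1522; K_s = 1+0.5/C = 1.0524
F_a = (F_max−F_min)/2 = 167 N; F_m = (F_max+F_min)/2 = 663 N
τ_a = K_W·8F_aD/(πd³) = 1.1522 × 52.419 = 60.397 MPa
τ_m = K_s·8F_mD/(πd³) = 1.0524 × 208.11 = 219.01 MPa
Goodman: 1/n_f = τ_a/S_se + τ_m/S_su = 60.397/351 + 219.01/854 = 0.17207 + 0.25645 = 0.42852
n_f = 1/0.42852 = 2.334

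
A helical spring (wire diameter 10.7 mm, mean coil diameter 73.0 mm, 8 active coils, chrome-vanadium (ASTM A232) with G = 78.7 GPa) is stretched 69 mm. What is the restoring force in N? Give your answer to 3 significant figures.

2860 N

k = Gd⁴/(8D³N_a) = (78.7×10³)(10.7⁴)/(8·73.0³·8) = 41.434 N/mm
F = k·δ = 41.434 × 69 = 2859 N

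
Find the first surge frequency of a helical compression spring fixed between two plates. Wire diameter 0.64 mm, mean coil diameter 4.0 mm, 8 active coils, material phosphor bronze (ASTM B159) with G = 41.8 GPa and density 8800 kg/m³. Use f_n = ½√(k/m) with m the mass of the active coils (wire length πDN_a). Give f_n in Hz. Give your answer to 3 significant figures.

k = Gd⁴/(8D³N_a) = (41.8×10³)(0.64⁴)/(8·4.0³·8) = 1.7121 N/mm = 1712.1 N/m
Wire length L = πDN_a = π·4.0·8 = 100.53 mm
m = ρ·(πd²/4)·L = 8800 × 0.3217×10⁻⁶ m² × 0.10053 m = 0.0002846 kg
f_n = ½√(k/m) = 0.5·√(1712.1/0.0002846) = 0.5·√(6.0159e+06) = 1226.4 Hz

1230 Hz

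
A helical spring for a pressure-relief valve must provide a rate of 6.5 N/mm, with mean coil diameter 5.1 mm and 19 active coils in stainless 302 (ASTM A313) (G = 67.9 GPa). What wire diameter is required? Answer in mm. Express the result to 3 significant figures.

d = (8D³N_a·k / G)^(1/4) = (8·5.1³·19·6.5 / (67.9×10³))^0.25
  = (1.9302)^0.25 = 1.1787 mm

1.18 mm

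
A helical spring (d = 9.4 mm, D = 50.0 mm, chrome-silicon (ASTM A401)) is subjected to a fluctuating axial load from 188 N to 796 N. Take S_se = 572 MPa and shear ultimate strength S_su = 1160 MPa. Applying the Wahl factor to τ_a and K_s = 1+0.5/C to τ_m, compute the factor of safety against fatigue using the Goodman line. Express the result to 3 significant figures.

C = D/d = 50.0/9.4 = 5.3191; K_W = (4C−1)/(4C−4)+0.615/C = 1.2893; K_s = 1+0.5/C = 1.0940
F_a = (F_max−F_min)/2 = 304 N; F_m = (F_max+F_min)/2 = 492 N
τ_a = K_W·8F_aD/(πd³) = 1.2893 × 46.602 = 60.082 MPa
τ_m = K_s·8F_mD/(πd³) = 1.0940 × 75.421 = 82.51 MPa
Goodman: 1/n_f = τ_a/S_se + τ_m/S_su = 60.082/572 + 82.51/1160 = 0.10504 + 0.07113 = 0.17617
n_f = 1/0.17617 = 5.676

5.68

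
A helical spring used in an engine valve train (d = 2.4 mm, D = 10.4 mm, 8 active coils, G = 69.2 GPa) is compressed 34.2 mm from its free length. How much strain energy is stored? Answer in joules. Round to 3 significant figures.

18.7 J

k = Gd⁴/(8D³N_a) = (69.2×10³)(2.4⁴)/(8·10.4³·8) = 31.891 N/mm
U = ½kδ² = 0.5 × 31.891 × 34.2² = 18651 N·mm = 18.651 J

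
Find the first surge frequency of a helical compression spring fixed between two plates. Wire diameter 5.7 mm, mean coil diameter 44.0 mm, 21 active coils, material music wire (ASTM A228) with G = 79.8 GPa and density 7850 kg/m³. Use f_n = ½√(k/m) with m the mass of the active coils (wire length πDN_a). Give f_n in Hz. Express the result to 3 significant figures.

50.3 Hz

k = Gd⁴/(8D³N_a) = (79.8×10³)(5.7⁴)/(8·44.0³·21) = 5.8862 N/mm = 5886.2 N/m
Wire length L = πDN_a = π·44.0·21 = 2902.8 mm
m = ρ·(πd²/4)·L = 7850 × 25.518×10⁻⁶ m² × 2.9028 m = 0.58148 kg
f_n = ½√(k/m) = 0.5·√(5886.2/0.58148) = 0.5·√(10123) = 50.306 Hz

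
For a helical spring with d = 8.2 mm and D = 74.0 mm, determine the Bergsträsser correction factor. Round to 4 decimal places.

C = D/d = 74.0/8.2 = 9.0244
K_B = (4C+2)/(4C−3) = 38.098/33.098 = 1.1511

1.1511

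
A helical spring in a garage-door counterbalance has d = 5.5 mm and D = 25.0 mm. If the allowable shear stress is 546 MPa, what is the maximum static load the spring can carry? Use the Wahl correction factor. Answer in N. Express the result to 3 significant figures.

1060 N

C = D/d = 25.0/5.5 = 4.5455
K_W = (4C−1)/(4C−4) + 0.615/C = 17.182/14.182 + 0.1353 = 1.3468
τ_max = K·8FD/(πd³) → F_max = τ_allow·πd³/(8DK)
F_max = 546·π·5.5³/(8·25.0·1.3468) = 2.8538e+05/269.37 = 1059.5 N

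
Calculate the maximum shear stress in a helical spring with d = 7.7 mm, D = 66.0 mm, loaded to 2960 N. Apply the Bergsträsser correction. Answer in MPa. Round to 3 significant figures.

1260 MPa

Spring index C = D/d = 66.0/7.7 = 8.5714
K_B = (4C+2)/(4C−3) = 36.286/31.286 = 1.1598
τ₀ = 8FD/(πd³) = 8·2960·66.0/(π·7.7³) = 1.56288e+06/1434.2 = 1089.7 MPa
τ_max = K·τ₀ = 1.1598 × 1089.7 = 1263.8 MPa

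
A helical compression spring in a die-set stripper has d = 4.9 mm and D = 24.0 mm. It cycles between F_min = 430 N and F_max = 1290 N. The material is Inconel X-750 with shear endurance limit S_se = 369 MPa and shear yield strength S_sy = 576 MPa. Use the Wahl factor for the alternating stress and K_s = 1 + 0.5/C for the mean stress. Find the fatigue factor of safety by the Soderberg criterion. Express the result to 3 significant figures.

0.605

C = D/d = 24.0/4.9 = 4.8980; K_W = (4C−1)/(4C−4)+0.615/C = 1.3180; K_s = 1+0.5/C = 1.1021
F_a = (F_max−F_min)/2 = 430 N; F_m = (F_max+F_min)/2 = 860 N
τ_a = K_W·8F_aD/(πd³) = 1.3180 × 223.37 = 294.4 MPa
τ_m = K_s·8F_mD/(πd³) = 1.1021 × 446.75 = 492.35 MPa
Soderberg: 1/n_f = τ_a/S_se + τ_m/S_sy = 294.4/369 + 492.35/576 = 0.79783 + 0.85478 = 1.6526
n_f = 1/1.6526 = 0.6051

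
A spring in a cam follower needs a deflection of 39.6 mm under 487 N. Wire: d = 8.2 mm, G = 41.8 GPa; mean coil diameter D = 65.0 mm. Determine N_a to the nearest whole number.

7

Required rate k = F/δ = 487/39.6 = 12.298 N/mm
N_a = Gd⁴/(8D³k) = (41.8×10³ × 8.2⁴)/(8 × 65.0³ × 12.298)
    = 1.88987e+08 / 2.70187e+07 = 6.995 → 7 coils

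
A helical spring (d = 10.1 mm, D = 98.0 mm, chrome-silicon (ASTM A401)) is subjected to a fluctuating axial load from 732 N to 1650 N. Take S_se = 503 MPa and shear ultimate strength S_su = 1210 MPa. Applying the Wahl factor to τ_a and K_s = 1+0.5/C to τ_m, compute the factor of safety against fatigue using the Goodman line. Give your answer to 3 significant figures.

C = D/d = 98.0/10.1 = 9.7030; K_W = (4C−1)/(4C−4)+0.615/C = 1.1496; K_s = 1+0.5/C = 1.0515
F_a = (F_max−F_min)/2 = 459 N; F_m = (F_max+F_min)/2 = 1191 N
τ_a = K_W·8F_aD/(πd³) = 1.1496 × 111.18 = 127.8 MPa
τ_m = K_s·8F_mD/(πd³) = 1.0515 × 288.48 = 303.34 MPa
Goodman: 1/n_f = τ_a/S_se + τ_m/S_su = 127.8/503 + 303.34/1210 = 0.25408 + 0.25070 = 0.50478
n_f = 1/0.50478 = 1.981

1.98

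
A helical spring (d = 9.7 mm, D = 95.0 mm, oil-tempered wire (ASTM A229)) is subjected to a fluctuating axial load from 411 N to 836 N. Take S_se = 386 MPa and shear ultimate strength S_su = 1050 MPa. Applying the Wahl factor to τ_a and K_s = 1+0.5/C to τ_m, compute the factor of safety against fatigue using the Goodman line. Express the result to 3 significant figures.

3.00

C = D/d = 95.0/9.7 = 9.7938; K_W = (4C−1)/(4C−4)+0.615/C = 1.1481; K_s = 1+0.5/C = 1.0511
F_a = (F_max−F_min)/2 = 212.5 N; F_m = (F_max+F_min)/2 = 623.5 N
τ_a = K_W·8F_aD/(πd³) = 1.1481 × 56.326 = 64.667 MPa
τ_m = K_s·8F_mD/(πd³) = 1.0511 × 165.27 = 173.7 MPa
Goodman: 1/n_f = τ_a/S_se + τ_m/S_su = 64.667/386 + 173.7/1050 = 0.16753 + 0.16543 = 0.33296
n_f = 1/0.33296 = 3.003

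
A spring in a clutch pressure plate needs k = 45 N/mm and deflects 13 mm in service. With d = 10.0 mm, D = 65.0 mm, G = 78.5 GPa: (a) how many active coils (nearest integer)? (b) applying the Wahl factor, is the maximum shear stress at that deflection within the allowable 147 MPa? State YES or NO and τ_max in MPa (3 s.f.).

N_a = Gd⁴/(8D³k) = (78.5×10³)(10.0⁴)/(8·65.0³·45) = 7.94 → N_a = 8
Actual rate k = Gd⁴/(8D³·8) = 44.663 N/mm
Working load F = kδ = 44.663·13 = 580.62 N
C = 65.0/10.0 = 6.5000; K_W = (4C−1)/(4C−4)+0.615/C = 1.2310
τ_max = K_W·8FD/(πd³) = 1.2310·96.105 = 118.3 MPa
τ_max ≤ 147 MPa → acceptable

(a) 8 coils; (b) YES, τ_max = 118 MPa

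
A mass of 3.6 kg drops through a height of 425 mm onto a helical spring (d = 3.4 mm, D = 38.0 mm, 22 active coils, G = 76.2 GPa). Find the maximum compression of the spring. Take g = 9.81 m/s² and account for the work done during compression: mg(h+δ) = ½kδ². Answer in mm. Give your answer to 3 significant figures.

206 mm

k = Gd⁴/(8D³N_a) = (76.2×10³)(3.4⁴)/(8·38.0³·22) = 1.0544 N/mm
W = mg = 3.6 × 9.81 = 35.316 N
½kδ² − Wδ − Wh = 0 → δ = (W + √(W² + 2kWh))/k
δ = (35.316 + √(1247.2 + 31651.7))/1.0544 = (35.316 + 181.38)/1.0544 = 205.52 mm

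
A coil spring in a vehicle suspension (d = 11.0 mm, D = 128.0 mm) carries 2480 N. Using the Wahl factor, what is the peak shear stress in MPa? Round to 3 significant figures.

682 MPa

Spring index C = D/d = 128.0/11.0 = 11.6364
K_W = (4C−1)/(4C−4) + 0.615/C = 45.545/42.545 + 0.0529 = 1.1234
τ₀ = 8FD/(πd³) = 8·2480·128.0/(π·11.0³) = 2.53952e+06/4181.5 = 607.33 MPa
τ_max = K·τ₀ = 1.1234 × 607.33 = 682.25 MPa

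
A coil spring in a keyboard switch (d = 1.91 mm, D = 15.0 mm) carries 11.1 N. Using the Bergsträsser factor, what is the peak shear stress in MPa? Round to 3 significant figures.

71.6 MPa

Spring index C = D/d = 15.0/1.91 = 7.8534
K_B = (4C+2)/(4C−3) = 33.414/28.414 = 1.1760
τ₀ = 8FD/(πd³) = 8·11.1·15.0/(π·1.91³) = 1332/21.89 = 60.849 MPa
τ_max = K·τ₀ = 1.1760 × 60.849 = 71.557 MPa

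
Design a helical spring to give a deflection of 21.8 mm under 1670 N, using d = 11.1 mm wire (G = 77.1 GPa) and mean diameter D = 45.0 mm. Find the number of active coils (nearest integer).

21

Required rate k = F/δ = 1670/21.8 = 76.606 N/mm
N_a = Gd⁴/(8D³k) = (77.1×10³ × 11.1⁴)/(8 × 45.0³ × 76.606)
    = 1.17043e+09 / 5.58454e+07 = 20.96 → 21 coils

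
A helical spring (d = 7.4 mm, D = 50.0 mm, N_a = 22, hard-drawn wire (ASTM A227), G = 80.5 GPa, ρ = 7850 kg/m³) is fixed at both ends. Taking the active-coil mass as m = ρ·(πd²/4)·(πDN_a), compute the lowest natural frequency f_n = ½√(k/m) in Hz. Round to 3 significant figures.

k = Gd⁴/(8D³N_a) = (80.5×10³)(7.4⁴)/(8·50.0³·22) = 10.972 N/mm = 10972 N/m
Wire length L = πDN_a = π·50.0·22 = 3455.8 mm
m = ρ·(πd²/4)·L = 7850 × 43.008×10⁻⁶ m² × 3.4558 m = 1.1667 kg
f_n = ½√(k/m) = 0.5·√(10972/1.1667) = 0.5·√(9404.5) = 48.488 Hz

48.5 Hz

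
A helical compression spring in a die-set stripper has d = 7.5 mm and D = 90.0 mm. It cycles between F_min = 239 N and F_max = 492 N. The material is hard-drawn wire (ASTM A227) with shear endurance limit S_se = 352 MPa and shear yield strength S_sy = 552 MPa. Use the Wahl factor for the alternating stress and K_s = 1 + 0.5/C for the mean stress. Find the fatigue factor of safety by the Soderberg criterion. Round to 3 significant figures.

1.69

C = D/d = 90.0/7.5 = 12.0000; K_W = (4C−1)/(4C−4)+0.615/C = 1.1194; K_s = 1+0.5/C = 1.0417
F_a = (F_max−F_min)/2 = 126.5 N; F_m = (F_max+F_min)/2 = 365.5 N
τ_a = K_W·8F_aD/(πd³) = 1.1194 × 68.721 = 76.928 MPa
τ_m = K_s·8F_mD/(πd³) = 1.0417 × 198.56 = 206.83 MPa
Soderberg: 1/n_f = τ_a/S_se + τ_m/S_sy = 76.928/352 + 206.83/552 = 0.21855 + 0.37469 = 0.59324
n_f = 1/0.59324 = 1.686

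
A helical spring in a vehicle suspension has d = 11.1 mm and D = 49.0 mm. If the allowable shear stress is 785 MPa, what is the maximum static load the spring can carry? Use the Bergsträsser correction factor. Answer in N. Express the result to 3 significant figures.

6420 N

C = D/d = 49.0/11.1 = 4.4144
K_B = (4C+2)/(4C−3) = 19.658/14.658 = 1.3411
τ_max = K·8FD/(πd³) → F_max = τ_allow·πd³/(8DK)
F_max = 785·π·11.1³/(8·49.0·1.3411) = 3.3728e+06/525.72 = 6415.6 N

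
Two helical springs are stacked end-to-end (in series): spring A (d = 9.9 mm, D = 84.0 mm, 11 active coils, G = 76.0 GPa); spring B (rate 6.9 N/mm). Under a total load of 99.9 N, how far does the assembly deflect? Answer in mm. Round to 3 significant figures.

k_A = Gd⁴/(8D³N_a) = (76.0×10³)(9.9⁴)/(8·84.0³·11) = 13.997 N/mm
Series: 1/k_eq = 1/13.997 + 1/6.9 = 0.21637; k_eq = 4.6217 N/mm
δ = F/k_eq = 99.9/4.6217 = 21.616 mm

21.6 mm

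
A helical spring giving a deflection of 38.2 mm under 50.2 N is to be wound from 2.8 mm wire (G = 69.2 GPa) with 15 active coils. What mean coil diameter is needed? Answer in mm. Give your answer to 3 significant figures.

Required rate k = F/δ = 50.2/38.2 = 1.3141 N/mm
D = (Gd⁴/(8N_a·k))^(1/3) = (69.2×10³·2.8⁴/(8·15·1.3141))^(1/3)
  = (26972.2)^(1/3) = 29.9897 mm

30.0 mm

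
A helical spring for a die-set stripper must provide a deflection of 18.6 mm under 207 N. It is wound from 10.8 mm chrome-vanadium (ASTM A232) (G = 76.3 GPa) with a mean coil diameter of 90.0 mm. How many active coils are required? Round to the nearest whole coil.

16

Required rate k = F/δ = 207/18.6 = 11.129 N/mm
N_a = Gd⁴/(8D³k) = (76.3×10³ × 10.8⁴)/(8 × 90.0³ × 11.129)
    = 1.03805e+09 / 6.49045e+07 = 15.99 → 16 coils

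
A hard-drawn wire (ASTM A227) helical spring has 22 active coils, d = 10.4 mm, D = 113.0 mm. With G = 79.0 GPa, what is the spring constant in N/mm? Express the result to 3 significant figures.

k = Gd⁴/(8D³N_a) = (79.0×10³ × 10.4⁴) / (8 × 113.0³ × 22)
  = 9.24188e+08 / 2.5395e+08 = 3.6393 N/mm

3.64 N/mm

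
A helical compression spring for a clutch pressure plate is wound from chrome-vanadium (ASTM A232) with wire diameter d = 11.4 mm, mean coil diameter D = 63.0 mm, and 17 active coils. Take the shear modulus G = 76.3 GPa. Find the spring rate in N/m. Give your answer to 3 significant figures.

k = Gd⁴/(8D³N_a) = (76.3×10³ × 11.4⁴) / (8 × 63.0³ × 17)
  = 1.28868e+09 / 3.40064e+07 = 37.895 N/mm = 37895 N/m

37900 N/m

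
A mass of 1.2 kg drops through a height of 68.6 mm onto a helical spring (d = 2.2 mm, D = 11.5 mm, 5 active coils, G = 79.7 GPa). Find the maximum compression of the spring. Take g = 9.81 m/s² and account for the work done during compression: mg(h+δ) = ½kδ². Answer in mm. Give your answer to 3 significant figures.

k = Gd⁴/(8D³N_a) = (79.7×10³)(2.2⁴)/(8·11.5³·5) = 30.69 N/mm
W = mg = 1.2 × 9.81 = 11.772 N
½kδ² − Wδ − Wh = 0 → δ = (W + √(W² + 2kWh))/k
δ = (11.772 + √(138.58 + 49567.8))/30.69 = (11.772 + 222.95)/30.69 = 7.6482 mm

7.65 mm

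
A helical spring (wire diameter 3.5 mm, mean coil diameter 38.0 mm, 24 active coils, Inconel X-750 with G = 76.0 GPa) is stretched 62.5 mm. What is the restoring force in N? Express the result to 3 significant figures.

k = Gd⁴/(8D³N_a) = (76.0×10³)(3.5⁴)/(8·38.0³·24) = 1.0825 N/mm
F = k·δ = 1.0825 × 62.5 = 67.657 N

67.7 N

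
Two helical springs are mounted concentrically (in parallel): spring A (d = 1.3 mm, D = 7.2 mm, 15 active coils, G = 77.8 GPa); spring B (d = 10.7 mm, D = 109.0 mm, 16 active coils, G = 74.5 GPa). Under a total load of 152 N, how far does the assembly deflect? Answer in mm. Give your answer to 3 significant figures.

14.0 mm

k_A = Gd⁴/(8D³N_a) = (77.8×10³)(1.3⁴)/(8·7.2³·15) = 4.9611 N/mm
k_B = Gd⁴/(8D³N_a) = (74.5×10³)(10.7⁴)/(8·109.0³·16) = 5.8912 N/mm
Parallel: k_eq = 4.9611 + 5.8912 = 10.852 N/mm
δ = F/k_eq = 152/10.852 = 14.006 mm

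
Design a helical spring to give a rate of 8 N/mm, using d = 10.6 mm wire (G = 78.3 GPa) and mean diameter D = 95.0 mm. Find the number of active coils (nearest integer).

18

N_a = Gd⁴/(8D³k) = (78.3×10³ × 10.6⁴)/(8 × 95.0³ × 8)
    = 9.88519e+08 / 5.4872e+07 = 18.02 → 18 coils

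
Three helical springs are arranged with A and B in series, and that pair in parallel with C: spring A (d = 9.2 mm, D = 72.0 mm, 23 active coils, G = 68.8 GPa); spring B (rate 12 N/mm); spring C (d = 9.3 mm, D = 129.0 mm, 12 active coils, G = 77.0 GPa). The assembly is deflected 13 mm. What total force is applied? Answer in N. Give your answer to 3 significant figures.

k_A = Gd⁴/(8D³N_a) = (68.8×10³)(9.2⁴)/(8·72.0³·23) = 7.1767 N/mm
k_C = Gd⁴/(8D³N_a) = (77.0×10³)(9.3⁴)/(8·129.0³·12) = 2.795 N/mm
Springs A,B series: k_AB = 1/(1/7.1767+1/12) = 4.4909 N/mm; parallel with C: k_eq = 4.4909+2.795 = 7.2859 N/mm
F = k_eq·δ = 7.2859·13 = 94.717 N

94.7 N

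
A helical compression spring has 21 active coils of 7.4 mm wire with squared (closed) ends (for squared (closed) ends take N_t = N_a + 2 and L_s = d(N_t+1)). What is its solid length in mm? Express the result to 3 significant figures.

178 mm

squared (closed) ends: N_t = N_a + 2 = 21 + 2 = 23
L_s = d·(N_t+1) = 7.4 × 24 = 177.6 mm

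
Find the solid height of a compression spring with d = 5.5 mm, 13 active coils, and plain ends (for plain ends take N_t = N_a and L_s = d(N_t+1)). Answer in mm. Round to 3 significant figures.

77.0 mm

plain ends: N_t = N_a = 13
L_s = d·(N_t+1) = 5.5 × 14 = 77 mm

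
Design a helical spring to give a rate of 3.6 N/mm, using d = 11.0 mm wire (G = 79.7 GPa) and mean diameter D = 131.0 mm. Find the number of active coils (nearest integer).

18

N_a = Gd⁴/(8D³k) = (79.7×10³ × 11.0⁴)/(8 × 131.0³ × 3.6)
    = 1.16689e+09 / 6.4745e+07 = 18.02 → 18 coils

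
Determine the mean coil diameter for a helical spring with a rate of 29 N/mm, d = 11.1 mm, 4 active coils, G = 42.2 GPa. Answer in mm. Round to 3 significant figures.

D = (Gd⁴/(8N_a·k))^(1/3) = (42.2×10³·11.1⁴/(8·4·29))^(1/3)
  = (690329)^(1/3) = 88.3796 mm

88.4 mm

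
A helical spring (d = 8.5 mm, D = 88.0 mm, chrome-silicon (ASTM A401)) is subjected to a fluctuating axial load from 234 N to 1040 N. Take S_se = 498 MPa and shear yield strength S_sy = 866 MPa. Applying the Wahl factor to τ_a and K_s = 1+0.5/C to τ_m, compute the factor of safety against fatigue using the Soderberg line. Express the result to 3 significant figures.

C = D/d = 88.0/8.5 = 10.3529; K_W = (4C−1)/(4C−4)+0.615/C = 1.1396; K_s = 1+0.5/C = 1.0483
F_a = (F_max−F_min)/2 = 403 N; F_m = (F_max+F_min)/2 = 637 N
τ_a = K_W·8F_aD/(πd³) = 1.1396 × 147.05 = 167.58 MPa
τ_m = K_s·8F_mD/(πd³) = 1.0483 × 232.44 = 243.66 MPa
Soderberg: 1/n_f = τ_a/S_se + τ_m/S_sy = 167.58/498 + 243.66/866 = 0.33650 + 0.28137 = 0.61787
n_f = 1/0.61787 = 1.618

1.62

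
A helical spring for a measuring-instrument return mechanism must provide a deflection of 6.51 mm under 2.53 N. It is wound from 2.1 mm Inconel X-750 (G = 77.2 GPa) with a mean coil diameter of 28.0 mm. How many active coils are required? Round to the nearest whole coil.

22

Required rate k = F/δ = 2.53/6.51 = 0.38863 N/mm
N_a = Gd⁴/(8D³k) = (77.2×10³ × 2.1⁴)/(8 × 28.0³ × 0.38863)
    = 1.50139e+06 / 68250.2 = 22 → 22 coils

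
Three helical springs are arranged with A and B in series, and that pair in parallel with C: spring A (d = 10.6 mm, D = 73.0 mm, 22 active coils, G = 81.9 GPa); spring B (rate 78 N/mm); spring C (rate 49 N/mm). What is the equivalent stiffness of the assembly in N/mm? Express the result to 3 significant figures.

61.7 N/mm

k_A = Gd⁴/(8D³N_a) = (81.9×10³)(10.6⁴)/(8·73.0³·22) = 15.102 N/mm
Springs A,B series: k_AB = 1/(1/15.102+1/78) = 12.652 N/mm; parallel with C: k_eq = 12.652+49 = 61.652 N/mm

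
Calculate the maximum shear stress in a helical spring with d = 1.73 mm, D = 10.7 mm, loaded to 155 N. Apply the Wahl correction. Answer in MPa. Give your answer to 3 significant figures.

Spring index C = D/d = 10.7/1.73 = 6.1850
K_W = (4C−1)/(4C−4) + 0.615/C = 23.740/20.740 + 0.0994 = 1.2441
τ₀ = 8FD/(πd³) = 8·155·10.7/(π·1.73³) = 13268/16.266 = 815.68 MPa
τ_max = K·τ₀ = 1.2441 × 815.68 = 1014.8 MPa

1010 MPa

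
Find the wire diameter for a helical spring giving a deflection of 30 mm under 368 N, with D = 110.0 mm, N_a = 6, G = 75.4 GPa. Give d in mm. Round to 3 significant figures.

10.1 mm

Required rate k = F/δ = 368/30 = 12.267 N/mm
d = (8D³N_a·k / G)^(1/4) = (8·110.0³·6·12.267 / (75.4×10³))^0.25
  = (10394)^0.25 = 10.0970 mm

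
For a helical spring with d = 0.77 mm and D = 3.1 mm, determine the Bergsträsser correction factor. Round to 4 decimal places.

C = D/d = 3.1/0.77 = 4.0260
K_B = (4C+2)/(4C−3) = 18.104/13.104 = 1.3816

1.3816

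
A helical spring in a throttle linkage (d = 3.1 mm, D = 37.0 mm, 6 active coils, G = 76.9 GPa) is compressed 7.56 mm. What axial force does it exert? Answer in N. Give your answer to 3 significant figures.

k = Gd⁴/(8D³N_a) = (76.9×10³)(3.1⁴)/(8·37.0³·6) = 2.921 N/mm
F = k·δ = 2.921 × 7.56 = 22.083 N

22.1 N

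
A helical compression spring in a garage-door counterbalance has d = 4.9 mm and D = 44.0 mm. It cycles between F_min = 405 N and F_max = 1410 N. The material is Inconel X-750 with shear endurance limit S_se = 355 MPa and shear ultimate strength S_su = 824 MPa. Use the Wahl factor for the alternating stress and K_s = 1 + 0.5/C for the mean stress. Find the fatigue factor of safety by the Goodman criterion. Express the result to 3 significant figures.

0.374

C = D/d = 44.0/4.9 = 8.9796; K_W = (4C−1)/(4C−4)+0.615/C = 1.1625; K_s = 1+0.5/C = 1.0557
F_a = (F_max−F_min)/2 = 502.5 N; F_m = (F_max+F_min)/2 = 907.5 N
τ_a = K_W·8F_aD/(πd³) = 1.1625 × 478.56 = 556.32 MPa
τ_m = K_s·8F_mD/(πd³) = 1.0557 × 864.27 = 912.4 MPa
Goodman: 1/n_f = τ_a/S_se + τ_m/S_su = 556.32/355 + 912.4/824 = 1.56710 + 1.10728 = 2.6744
n_f = 1/2.6744 = 0.3739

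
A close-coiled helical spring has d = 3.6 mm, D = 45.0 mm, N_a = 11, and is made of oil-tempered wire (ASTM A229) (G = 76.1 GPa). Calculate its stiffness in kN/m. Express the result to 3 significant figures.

1.59 kN/m

k = Gd⁴/(8D³N_a) = (76.1×10³ × 3.6⁴) / (8 × 45.0³ × 11)
  = 1.27819e+07 / 8.019e+06 = 1.5939 N/mm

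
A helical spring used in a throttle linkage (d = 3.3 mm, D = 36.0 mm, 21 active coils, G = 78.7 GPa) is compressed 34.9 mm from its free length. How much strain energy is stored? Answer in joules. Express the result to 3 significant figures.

k = Gd⁴/(8D³N_a) = (78.7×10³)(3.3⁴)/(8·36.0³·21) = 1.1907 N/mm
U = ½kδ² = 0.5 × 1.1907 × 34.9² = 725.16 N·mm = 0.72516 J

0.725 J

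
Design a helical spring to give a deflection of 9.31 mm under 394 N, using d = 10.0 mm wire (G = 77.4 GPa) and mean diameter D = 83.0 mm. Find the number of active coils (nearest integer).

Required rate k = F/δ = 394/9.31 = 42.32 N/mm
N_a = Gd⁴/(8D³k) = (77.4×10³ × 10.0⁴)/(8 × 83.0³ × 42.32)
    = 7.74e+08 / 1.93585e+08 = 3.998 → 4 coils

4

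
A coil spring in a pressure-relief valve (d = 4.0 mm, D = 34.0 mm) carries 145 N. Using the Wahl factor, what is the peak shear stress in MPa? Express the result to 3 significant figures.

Spring index C = D/d = 34.0/4.0 = 8.5000
K_W = (4C−1)/(4C−4) + 0.615/C = 33.000/30.000 + 0.0724 = 1.1724
τ₀ = 8FD/(πd³) = 8·145·34.0/(π·4.0³) = 39440/201.06 = 196.16 MPa
τ_max = K·τ₀ = 1.1724 × 196.16 = 229.97 MPa

230 MPa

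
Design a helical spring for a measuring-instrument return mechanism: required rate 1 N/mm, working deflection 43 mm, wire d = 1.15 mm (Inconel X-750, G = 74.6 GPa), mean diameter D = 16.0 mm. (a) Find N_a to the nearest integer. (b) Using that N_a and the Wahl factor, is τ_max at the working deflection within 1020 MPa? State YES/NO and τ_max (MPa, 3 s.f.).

N_a = Gd⁴/(8D³k) = (74.6×10³)(1.15⁴)/(8·16.0³·1) = 3.982 → N_a = 4
Actual rate k = Gd⁴/(8D³·4) = 0.99545 N/mm
Working load F = kδ = 0.99545·43 = 42.804 N
C = 16.0/1.15 = 13.9130; K_W = (4C−1)/(4C−4)+0.615/C = 1.1023
τ_max = K_W·8FD/(πd³) = 1.1023·1146.7 = 1264 MPa
τ_max > 1020 MPa → exceeds allowable

(a) 4 coils; (b) NO, τ_max = 1260 MPa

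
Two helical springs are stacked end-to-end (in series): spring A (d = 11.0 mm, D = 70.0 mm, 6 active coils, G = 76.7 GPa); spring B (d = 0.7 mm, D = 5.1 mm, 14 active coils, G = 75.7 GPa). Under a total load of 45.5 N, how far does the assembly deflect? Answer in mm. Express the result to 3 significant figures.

k_A = Gd⁴/(8D³N_a) = (76.7×10³)(11.0⁴)/(8·70.0³·6) = 68.207 N/mm
k_B = Gd⁴/(8D³N_a) = (75.7×10³)(0.7⁴)/(8·5.1³·14) = 1.2234 N/mm
Series: 1/k_eq = 1/68.207 + 1/1.2234 = 0.83207; k_eq = 1.2018 N/mm
δ = F/k_eq = 45.5/1.2018 = 37.859 mm

37.9 mm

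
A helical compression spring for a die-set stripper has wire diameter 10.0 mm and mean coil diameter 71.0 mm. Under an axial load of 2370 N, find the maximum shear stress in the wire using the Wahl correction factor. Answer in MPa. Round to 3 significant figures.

518 MPa

Spring index C = D/d = 71.0/10.0 = 7.1000
K_W = (4C−1)/(4C−4) + 0.615/C = 27.400/24.400 + 0.0866 = 1.2096
τ₀ = 8FD/(πd³) = 8·2370·71.0/(π·10.0³) = 1.34616e+06/3141.6 = 428.5 MPa
τ_max = K·τ₀ = 1.2096 × 428.5 = 518.3 MPa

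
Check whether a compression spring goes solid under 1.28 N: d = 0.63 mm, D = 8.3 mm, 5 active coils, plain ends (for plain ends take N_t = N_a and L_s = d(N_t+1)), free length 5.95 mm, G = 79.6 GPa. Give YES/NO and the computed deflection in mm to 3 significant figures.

k = Gd⁴/(8D³N_a) = (79.6×10³)(0.63⁴)/(8·8.3³·5) = 0.54825 N/mm
N_t = 5; L_s = 0.63·6 = 3.78 mm; δ_solid = L₀ − L_s = 5.95 − 3.78 = 2.17 mm
δ = F/k = 1.28/0.54825 = 2.3347 mm
δ ≥ δ_solid → spring goes solid

YES, δ = 2.33 mm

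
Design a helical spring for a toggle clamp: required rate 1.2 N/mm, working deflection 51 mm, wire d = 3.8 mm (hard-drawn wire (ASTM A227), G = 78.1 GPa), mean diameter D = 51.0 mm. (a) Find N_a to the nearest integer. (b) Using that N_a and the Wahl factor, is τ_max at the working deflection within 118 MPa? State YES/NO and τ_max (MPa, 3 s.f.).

(a) 13 coils; (b) NO, τ_max = 158 MPa

N_a = Gd⁴/(8D³k) = (78.1×10³)(3.8⁴)/(8·51.0³·1.2) = 12.79 → N_a = 13
Actual rate k = Gd⁴/(8D³·13) = 1.1804 N/mm
Working load F = kδ = 1.1804·51 = 60.202 N
C = 51.0/3.8 = 13.4211; K_W = (4C−1)/(4C−4)+0.615/C = 1.1062
τ_max = K_W·8FD/(πd³) = 1.1062·142.49 = 157.62 MPa
τ_max > 118 MPa → exceeds allowable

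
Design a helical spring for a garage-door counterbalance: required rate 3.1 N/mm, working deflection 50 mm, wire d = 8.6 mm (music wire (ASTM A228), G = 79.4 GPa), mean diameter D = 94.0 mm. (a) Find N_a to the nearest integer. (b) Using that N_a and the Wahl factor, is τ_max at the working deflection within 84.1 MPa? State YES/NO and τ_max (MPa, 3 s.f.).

(a) 21 coils; (b) YES, τ_max = 66.3 MPa

N_a = Gd⁴/(8D³k) = (79.4×10³)(8.6⁴)/(8·94.0³·3.1) = 21.09 → N_a = 21
Actual rate k = Gd⁴/(8D³·21) = 3.1126 N/mm
Working load F = kδ = 3.1126·50 = 155.63 N
C = 94.0/8.6 = 10.9302; K_W = (4C−1)/(4C−4)+0.615/C = 1.1318
τ_max = K_W·8FD/(πd³) = 1.1318·58.568 = 66.287 MPa
τ_max ≤ 84.1 MPa → acceptable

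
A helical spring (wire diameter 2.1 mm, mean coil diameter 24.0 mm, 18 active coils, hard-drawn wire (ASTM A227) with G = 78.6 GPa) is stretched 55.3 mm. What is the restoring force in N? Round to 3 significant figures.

k = Gd⁴/(8D³N_a) = (78.6×10³)(2.1⁴)/(8·24.0³·18) = 0.7679 N/mm
F = k·δ = 0.7679 × 55.3 = 42.465 N

42.5 N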